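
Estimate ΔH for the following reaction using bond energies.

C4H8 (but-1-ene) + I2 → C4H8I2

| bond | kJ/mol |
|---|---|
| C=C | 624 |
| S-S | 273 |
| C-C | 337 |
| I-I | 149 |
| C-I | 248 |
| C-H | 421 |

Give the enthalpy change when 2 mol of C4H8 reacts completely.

Bonds broken (reactants):
  C-C: 2 × 337 = 674
  C-H: 8 × 421 = 3368
  C=C: 1 × 624 = 624
  I-I: 1 × 149 = 149
  Σ(broken) = 4815 kJ
Bonds formed (products):
  C-C: 3 × 337 = 1011
  C-H: 8 × 421 = 3368
  C-I: 2 × 248 = 496
  Σ(formed) = 4875 kJ
ΔH = Σ(broken) − Σ(formed) = 4815 − 4875 = −60 kJ
For 2× the reaction as written: 2 × (−60) = −120 kJ

ΔH = −120 kJ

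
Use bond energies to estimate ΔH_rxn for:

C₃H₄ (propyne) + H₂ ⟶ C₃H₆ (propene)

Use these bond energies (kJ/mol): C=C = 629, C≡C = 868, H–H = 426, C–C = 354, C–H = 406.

Bonds broken (reactants):
  C≡C: 1 × 868 = 868
  C–C: 1 × 354 = 354
  C–H: 4 × 406 = 1624
  H–H: 1 × 426 = 426
  Σ(broken) = 3272 kJ
Bonds formed (products):
  C–C: 1 × 354 = 354
  C–H: 6 × 406 = 2436
  C=C: 1 × 629 = 629
  Σ(formed) = 3419 kJ
ΔH = Σ(broken) − Σ(formed) = 3272 − 3419 = −147 kJ

ΔH ≈ −147 kJ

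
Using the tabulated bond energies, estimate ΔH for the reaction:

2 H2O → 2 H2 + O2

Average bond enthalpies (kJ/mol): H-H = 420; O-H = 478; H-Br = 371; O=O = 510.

ΔH ≈ +562 kJ

Bonds broken (reactants):
  O-H: 4 × 478 = 1912
  Σ(broken) = 1912 kJ
Bonds formed (products):
  H-H: 2 × 420 = 840
  O=O: 1 × 510 = 510
  Σ(formed) = 1350 kJ
ΔH = Σ(broken) − Σ(formed) = 1912 − 1350 = +562 kJ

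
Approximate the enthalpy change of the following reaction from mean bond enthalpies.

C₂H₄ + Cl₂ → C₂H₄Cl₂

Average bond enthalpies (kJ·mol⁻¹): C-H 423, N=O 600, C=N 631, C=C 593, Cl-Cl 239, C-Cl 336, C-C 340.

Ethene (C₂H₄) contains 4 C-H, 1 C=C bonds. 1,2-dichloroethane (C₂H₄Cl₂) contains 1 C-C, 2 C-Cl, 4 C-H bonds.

ΔH ≈ −180 kJ

Bonds broken (reactants):
  C-H: 4 × 423 = 1692
  C=C: 1 × 593 = 593
  Cl-Cl: 1 × 239 = 239
  Σ(broken) = 2524 kJ
Bonds formed (products):
  C-C: 1 × 340 = 340
  C-Cl: 2 × 336 = 672
  C-H: 4 × 423 = 1692
  Σ(formed) = 2704 kJ
ΔH = Σ(broken) − Σ(formed) = 2524 − 2704 = −180 kJ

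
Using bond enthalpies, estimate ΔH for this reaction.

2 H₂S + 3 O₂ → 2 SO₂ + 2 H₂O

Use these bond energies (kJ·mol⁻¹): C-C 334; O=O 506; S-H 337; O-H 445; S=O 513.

Bonds broken (reactants):
  O=O: 3 × 506 = 1518
  S-H: 4 × 337 = 1348
  Σ(broken) = 2866 kJ
Bonds formed (products):
  O-H: 4 × 445 = 1780
  S=O: 4 × 513 = 2052
  Σ(formed) = 3832 kJ
ΔH = Σ(broken) − Σ(formed) = 2866 − 3832 = −966 kJ

ΔH ≈ −966 kJ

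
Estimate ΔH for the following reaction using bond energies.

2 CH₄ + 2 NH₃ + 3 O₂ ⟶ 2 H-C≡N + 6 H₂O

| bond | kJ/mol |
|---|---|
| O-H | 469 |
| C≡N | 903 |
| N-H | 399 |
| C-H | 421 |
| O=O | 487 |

ΔH ≈ −1053 kJ

Bonds broken (reactants):
  C-H: 8 × 421 = 3368
  N-H: 6 × 399 = 2394
  O=O: 3 × 487 = 1461
  Σ(broken) = 7223 kJ
Bonds formed (products):
  C≡N: 2 × 903 = 1806
  C-H: 2 × 421 = 842
  O-H: 12 × 469 = 5628
  Σ(formed) = 8276 kJ
ΔH = Σ(broken) − Σ(formed) = 7223 − 8276 = −1053 kJ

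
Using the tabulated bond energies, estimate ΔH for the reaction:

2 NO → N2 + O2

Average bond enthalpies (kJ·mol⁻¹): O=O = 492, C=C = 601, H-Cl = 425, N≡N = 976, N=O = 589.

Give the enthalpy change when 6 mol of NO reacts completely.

ΔH = −870 kJ

Bonds broken (reactants):
  N=O: 2 × 589 = 1178
  Σ(broken) = 1178 kJ
Bonds formed (products):
  N≡N: 1 × 976 = 976
  O=O: 1 × 492 = 492
  Σ(formed) = 1468 kJ
ΔH = Σ(broken) − Σ(formed) = 1178 − 1468 = −290 kJ
For 3× the reaction as written: 3 × (−290) = −870 kJ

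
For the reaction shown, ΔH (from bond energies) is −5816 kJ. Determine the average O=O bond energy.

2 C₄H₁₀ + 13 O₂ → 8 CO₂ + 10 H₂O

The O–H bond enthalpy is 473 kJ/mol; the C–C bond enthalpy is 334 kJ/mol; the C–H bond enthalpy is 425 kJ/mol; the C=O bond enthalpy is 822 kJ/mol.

Let D be the O=O bond energy.
Σ(broken) = 6×334 + 20×425 + 13×D = 10504 + 13D
Σ(formed) = 16×822 + 20×473 = 22612
ΔH = Σ(broken) − Σ(formed) = (10504 + 13D) − (22612) = −12108 + 13D
Setting this equal to −5816 kJ gives 13D = 6292, so D = 484 kJ/mol.

D(O=O) ≈ 484 kJ/mol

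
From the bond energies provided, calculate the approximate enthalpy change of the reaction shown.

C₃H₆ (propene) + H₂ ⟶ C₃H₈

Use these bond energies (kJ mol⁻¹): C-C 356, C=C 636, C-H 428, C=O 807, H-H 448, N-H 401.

ΔH ≈ −128 kJ

Bonds broken (reactants):
  C-C: 1 × 356 = 356
  C-H: 6 × 428 = 2568
  C=C: 1 × 636 = 636
  H-H: 1 × 448 = 448
  Σ(broken) = 4008 kJ
Bonds formed (products):
  C-C: 2 × 356 = 712
  C-H: 8 × 428 = 3424
  Σ(formed) = 4136 kJ
ΔH = Σ(broken) − Σ(formed) = 4008 − 4136 = −128 kJ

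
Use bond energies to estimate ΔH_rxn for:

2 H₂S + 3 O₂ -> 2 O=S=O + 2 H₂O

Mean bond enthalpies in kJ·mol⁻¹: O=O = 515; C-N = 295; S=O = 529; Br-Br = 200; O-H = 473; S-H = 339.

ΔH ≈ −1107 kJ

Bonds broken (reactants):
  O=O: 3 × 515 = 1545
  S-H: 4 × 339 = 1356
  Σ(broken) = 2901 kJ
Bonds formed (products):
  O-H: 4 × 473 = 1892
  S=O: 4 × 529 = 2116
  Σ(formed) = 4008 kJ
ΔH = Σ(broken) − Σ(formed) = 2901 − 4008 = −1107 kJ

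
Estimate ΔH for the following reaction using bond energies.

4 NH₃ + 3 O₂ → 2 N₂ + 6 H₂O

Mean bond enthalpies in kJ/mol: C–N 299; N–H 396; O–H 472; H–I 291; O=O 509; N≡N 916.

ΔH ≈ −1217 kJ

Bonds broken (reactants):
  N–H: 12 × 396 = 4752
  O=O: 3 × 509 = 1527
  Σ(broken) = 6279 kJ
Bonds formed (products):
  N≡N: 2 × 916 = 1832
  O–H: 12 × 472 = 5664
  Σ(formed) = 7496 kJ
ΔH = Σ(broken) − Σ(formed) = 6279 − 7496 = −1217 kJ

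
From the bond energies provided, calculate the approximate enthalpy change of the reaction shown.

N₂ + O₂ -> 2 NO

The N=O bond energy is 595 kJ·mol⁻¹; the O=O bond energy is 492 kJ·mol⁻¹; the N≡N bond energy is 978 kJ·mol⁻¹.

ΔH ≈ +280 kJ

Bonds broken (reactants):
  N≡N: 1 × 978 = 978
  O=O: 1 × 492 = 492
  Σ(broken) = 1470 kJ
Bonds formed (products):
  N=O: 2 × 595 = 1190
  Σ(formed) = 1190 kJ
ΔH = Σ(broken) − Σ(formed) = 1470 − 1190 = +280 kJ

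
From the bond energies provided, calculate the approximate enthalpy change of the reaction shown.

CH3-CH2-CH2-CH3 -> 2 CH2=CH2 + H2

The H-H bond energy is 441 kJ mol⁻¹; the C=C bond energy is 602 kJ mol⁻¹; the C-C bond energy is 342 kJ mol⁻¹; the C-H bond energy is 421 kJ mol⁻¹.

Bonds broken (reactants):
  C-C: 3 × 342 = 1026
  C-H: 10 × 421 = 4210
  Σ(broken) = 5236 kJ
Bonds formed (products):
  C-H: 8 × 421 = 3368
  C=C: 2 × 602 = 1204
  H-H: 1 × 441 = 441
  Σ(formed) = 5013 kJ
ΔH = Σ(broken) − Σ(formed) = 5236 − 5013 = +223 kJ

ΔH ≈ +223 kJ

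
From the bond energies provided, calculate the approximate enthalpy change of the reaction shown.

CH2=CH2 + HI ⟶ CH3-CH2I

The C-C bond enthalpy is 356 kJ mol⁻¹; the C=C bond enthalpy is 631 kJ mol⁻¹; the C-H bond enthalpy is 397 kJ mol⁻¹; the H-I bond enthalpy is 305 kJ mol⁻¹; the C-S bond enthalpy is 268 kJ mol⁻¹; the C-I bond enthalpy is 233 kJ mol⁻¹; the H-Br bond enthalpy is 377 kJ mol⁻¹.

ΔH ≈ −50 kJ

Bonds broken (reactants):
  C-H: 4 × 397 = 1588
  C=C: 1 × 631 = 631
  H-I: 1 × 305 = 305
  Σ(broken) = 2524 kJ
Bonds formed (products):
  C-C: 1 × 356 = 356
  C-H: 5 × 397 = 1985
  C-I: 1 × 233 = 233
  Σ(formed) = 2574 kJ
ΔH = Σ(broken) − Σ(formed) = 2524 − 2574 = −50 kJ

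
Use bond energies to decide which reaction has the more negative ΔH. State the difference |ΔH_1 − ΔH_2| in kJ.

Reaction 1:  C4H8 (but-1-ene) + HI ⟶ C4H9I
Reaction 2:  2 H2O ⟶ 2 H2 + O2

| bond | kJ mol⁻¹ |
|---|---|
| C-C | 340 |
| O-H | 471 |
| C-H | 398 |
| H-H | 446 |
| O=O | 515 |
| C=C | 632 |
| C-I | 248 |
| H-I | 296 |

Reaction 1, by 535 kJ

Reaction 1:
  Bonds broken (reactants):
    C-C: 2 × 340 = 680
    C-H: 8 × 398 = 3184
    C=C: 1 × 632 = 632
    H-I: 1 × 296 = 296
    Σ(broken) = 4792 kJ
  Bonds formed (products):
    C-C: 3 × 340 = 1020
    C-H: 9 × 398 = 3582
    C-I: 1 × 248 = 248
    Σ(formed) = 4850 kJ
  ΔH_1 = 4792 − 4850 = −58 kJ
Reaction 2:
  Bonds broken (reactants):
    O-H: 4 × 471 = 1884
    Σ(broken) = 1884 kJ
  Bonds formed (products):
    H-H: 2 × 446 = 892
    O=O: 1 × 515 = 515
    Σ(formed) = 1407 kJ
  ΔH_2 = 1884 − 1407 = +477 kJ
ΔH_1 − ΔH_2 = −535 kJ, so reaction 1 has the more negative ΔH; |ΔH_1 − ΔH_2| = 535 kJ.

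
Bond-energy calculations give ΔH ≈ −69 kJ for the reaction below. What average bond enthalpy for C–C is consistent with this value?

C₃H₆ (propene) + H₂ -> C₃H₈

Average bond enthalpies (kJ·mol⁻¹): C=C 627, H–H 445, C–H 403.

Let D be the C–C bond energy.
Σ(broken) = 1×D + 6×403 + 1×627 + 1×445 = 3490 + D
Σ(formed) = 2×D + 8×403 = 3224 + 2D
ΔH = Σ(broken) − Σ(formed) = (3490 + D) − (3224 + 2D) = +266 − D
Setting this equal to −69 kJ gives D = 335 kJ/mol.

D(C–C) ≈ 335 kJ/mol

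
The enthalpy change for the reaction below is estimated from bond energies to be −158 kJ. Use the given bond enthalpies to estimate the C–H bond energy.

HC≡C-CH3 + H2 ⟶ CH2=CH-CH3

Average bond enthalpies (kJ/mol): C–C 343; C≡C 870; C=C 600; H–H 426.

Let D be the C–H bond energy.
Σ(broken) = 1×870 + 1×343 + 4×D + 1×426 = 1639 + 4D
Σ(formed) = 1×343 + 6×D + 1×600 = 943 + 6D
ΔH = Σ(broken) − Σ(formed) = (1639 + 4D) − (943 + 6D) = +696 − 2D
Setting this equal to −158 kJ gives 2D = 854, so D = 427 kJ/mol.

D(C–H) ≈ 427 kJ/mol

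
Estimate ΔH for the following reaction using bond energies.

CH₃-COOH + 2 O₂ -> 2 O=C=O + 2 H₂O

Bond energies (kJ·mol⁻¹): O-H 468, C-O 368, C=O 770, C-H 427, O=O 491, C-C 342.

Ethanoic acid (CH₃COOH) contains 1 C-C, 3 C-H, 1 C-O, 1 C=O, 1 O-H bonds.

ΔH ≈ −741 kJ

Bonds broken (reactants):
  C-C: 1 × 342 = 342
  C-H: 3 × 427 = 1281
  C-O: 1 × 368 = 368
  C=O: 1 × 770 = 770
  O-H: 1 × 468 = 468
  O=O: 2 × 491 = 982
  Σ(broken) = 4211 kJ
Bonds formed (products):
  C=O: 4 × 770 = 3080
  O-H: 4 × 468 = 1872
  Σ(formed) = 4952 kJ
ΔH = Σ(broken) − Σ(formed) = 4211 − 4952 = −741 kJ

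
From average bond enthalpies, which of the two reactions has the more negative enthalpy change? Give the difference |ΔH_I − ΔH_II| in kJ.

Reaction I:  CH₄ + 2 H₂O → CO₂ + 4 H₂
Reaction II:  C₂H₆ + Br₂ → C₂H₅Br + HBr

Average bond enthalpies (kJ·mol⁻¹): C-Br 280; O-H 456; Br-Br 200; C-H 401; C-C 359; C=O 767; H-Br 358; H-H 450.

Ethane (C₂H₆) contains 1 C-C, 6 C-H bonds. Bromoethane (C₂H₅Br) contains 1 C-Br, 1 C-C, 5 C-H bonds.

Reaction I:
  Bonds broken (reactants):
    C-H: 4 × 401 = 1604
    O-H: 4 × 456 = 1824
    Σ(broken) = 3428 kJ
  Bonds formed (products):
    C=O: 2 × 767 = 1534
    H-H: 4 × 450 = 1800
    Σ(formed) = 3334 kJ
  ΔH_I = 3428 − 3334 = +94 kJ
Reaction II:
  Bonds broken (reactants):
    Br-Br: 1 × 200 = 200
    C-C: 1 × 359 = 359
    C-H: 6 × 401 = 2406
    Σ(broken) = 2965 kJ
  Bonds formed (products):
    C-Br: 1 × 280 = 280
    C-C: 1 × 359 = 359
    C-H: 5 × 401 = 2005
    H-Br: 1 × 358 = 358
    Σ(formed) = 3002 kJ
  ΔH_II = 2965 − 3002 = −37 kJ
ΔH_I − ΔH_II = +131 kJ, so reaction II has the more negative ΔH; |ΔH_I − ΔH_II| = 131 kJ.

Reaction II, by 131 kJ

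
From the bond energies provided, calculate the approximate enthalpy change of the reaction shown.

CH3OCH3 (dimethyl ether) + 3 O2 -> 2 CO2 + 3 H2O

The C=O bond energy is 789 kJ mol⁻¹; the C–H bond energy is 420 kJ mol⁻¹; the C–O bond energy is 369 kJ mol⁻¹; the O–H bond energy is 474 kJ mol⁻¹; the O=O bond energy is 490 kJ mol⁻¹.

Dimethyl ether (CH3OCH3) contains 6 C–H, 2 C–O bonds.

ΔH ≈ −1272 kJ

Bonds broken (reactants):
  C–H: 6 × 420 = 2520
  C–O: 2 × 369 = 738
  O=O: 3 × 490 = 1470
  Σ(broken) = 4728 kJ
Bonds formed (products):
  C=O: 4 × 789 = 3156
  O–H: 6 × 474 = 2844
  Σ(formed) = 6000 kJ
ΔH = Σ(broken) − Σ(formed) = 4728 − 6000 = −1272 kJ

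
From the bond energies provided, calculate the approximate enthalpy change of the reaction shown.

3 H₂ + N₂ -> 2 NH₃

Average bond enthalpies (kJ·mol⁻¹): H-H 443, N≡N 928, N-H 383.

Bonds broken (reactants):
  H-H: 3 × 443 = 1329
  N≡N: 1 × 928 = 928
  Σ(broken) = 2257 kJ
Bonds formed (products):
  N-H: 6 × 383 = 2298
  Σ(formed) = 2298 kJ
ΔH = Σ(broken) − Σ(formed) = 2257 − 2298 = −41 kJ

ΔH ≈ −41 kJ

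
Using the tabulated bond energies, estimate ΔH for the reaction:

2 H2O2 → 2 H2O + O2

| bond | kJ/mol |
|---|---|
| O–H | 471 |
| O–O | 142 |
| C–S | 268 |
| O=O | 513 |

ΔH ≈ −229 kJ

Bonds broken (reactants):
  O–H: 4 × 471 = 1884
  O–O: 2 × 142 = 284
  Σ(broken) = 2168 kJ
Bonds formed (products):
  O–H: 4 × 471 = 1884
  O=O: 1 × 513 = 513
  Σ(formed) = 2397 kJ
ΔH = Σ(broken) − Σ(formed) = 2168 − 2397 = −229 kJ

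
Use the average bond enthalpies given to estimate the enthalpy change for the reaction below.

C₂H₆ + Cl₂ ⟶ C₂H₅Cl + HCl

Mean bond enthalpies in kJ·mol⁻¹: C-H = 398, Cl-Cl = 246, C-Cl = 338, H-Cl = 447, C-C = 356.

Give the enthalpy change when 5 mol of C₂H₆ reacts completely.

Bonds broken (reactants):
  C-C: 1 × 356 = 356
  C-H: 6 × 398 = 2388
  Cl-Cl: 1 × 246 = 246
  Σ(broken) = 2990 kJ
Bonds formed (products):
  C-C: 1 × 356 = 356
  C-Cl: 1 × 338 = 338
  C-H: 5 × 398 = 1990
  H-Cl: 1 × 447 = 447
  Σ(formed) = 3131 kJ
ΔH = Σ(broken) − Σ(formed) = 2990 − 3131 = −141 kJ
For 5× the reaction as written: 5 × (−141) = −705 kJ

ΔH = −705 kJ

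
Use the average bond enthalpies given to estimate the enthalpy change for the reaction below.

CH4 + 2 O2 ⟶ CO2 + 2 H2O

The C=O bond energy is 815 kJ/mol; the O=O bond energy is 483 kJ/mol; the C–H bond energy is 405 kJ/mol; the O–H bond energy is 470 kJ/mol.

ΔH ≈ −924 kJ

Bonds broken (reactants):
  C–H: 4 × 405 = 1620
  O=O: 2 × 483 = 966
  Σ(broken) = 2586 kJ
Bonds formed (products):
  C=O: 2 × 815 = 1630
  O–H: 4 × 470 = 1880
  Σ(formed) = 3510 kJ
ΔH = Σ(broken) − Σ(formed) = 2586 − 3510 = −924 kJ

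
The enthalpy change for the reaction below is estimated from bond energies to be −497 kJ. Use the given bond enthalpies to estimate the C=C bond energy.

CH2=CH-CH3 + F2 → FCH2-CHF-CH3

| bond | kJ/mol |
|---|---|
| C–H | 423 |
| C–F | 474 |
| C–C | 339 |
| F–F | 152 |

Let D be the C=C bond energy.
Σ(broken) = 1×339 + 6×423 + 1×D + 1×152 = 3029 + D
Σ(formed) = 2×339 + 2×474 + 6×423 = 4164
ΔH = Σ(broken) − Σ(formed) = (3029 + D) − (4164) = −1135 + D
Setting this equal to −497 kJ gives D = 638 kJ/mol.

D(C=C) ≈ 638 kJ/mol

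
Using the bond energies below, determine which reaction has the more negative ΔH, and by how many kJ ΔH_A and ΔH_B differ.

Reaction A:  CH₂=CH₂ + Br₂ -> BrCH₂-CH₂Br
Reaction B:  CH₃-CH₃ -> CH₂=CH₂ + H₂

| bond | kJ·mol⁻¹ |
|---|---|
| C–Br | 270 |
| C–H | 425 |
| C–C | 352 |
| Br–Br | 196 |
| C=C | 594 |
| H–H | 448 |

Reaction A, by 262 kJ

Reaction A:
  Bonds broken (reactants):
    Br–Br: 1 × 196 = 196
    C–H: 4 × 425 = 1700
    C=C: 1 × 594 = 594
    Σ(broken) = 2490 kJ
  Bonds formed (products):
    C–Br: 2 × 270 = 540
    C–C: 1 × 352 = 352
    C–H: 4 × 425 = 1700
    Σ(formed) = 2592 kJ
  ΔH_A = 2490 − 2592 = −102 kJ
Reaction B:
  Bonds broken (reactants):
    C–C: 1 × 352 = 352
    C–H: 6 × 425 = 2550
    Σ(broken) = 2902 kJ
  Bonds formed (products):
    C–H: 4 × 425 = 1700
    C=C: 1 × 594 = 594
    H–H: 1 × 448 = 448
    Σ(formed) = 2742 kJ
  ΔH_B = 2902 − 2742 = +160 kJ
ΔH_A − ΔH_B = −262 kJ, so reaction A has the more negative ΔH; |ΔH_A − ΔH_B| = 262 kJ.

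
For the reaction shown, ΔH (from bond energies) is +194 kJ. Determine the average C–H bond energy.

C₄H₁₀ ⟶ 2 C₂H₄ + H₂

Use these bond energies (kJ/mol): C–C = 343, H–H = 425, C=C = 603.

Let D be the C–H bond energy.
Σ(broken) = 3×343 + 10×D = 1029 + 10D
Σ(formed) = 8×D + 2×603 + 1×425 = 1631 + 8D
ΔH = Σ(broken) − Σ(formed) = (1029 + 10D) − (1631 + 8D) = −602 + 2D
Setting this equal to +194 kJ gives 2D = 796, so D = 398 kJ/mol.

D(C–H) ≈ 398 kJ/mol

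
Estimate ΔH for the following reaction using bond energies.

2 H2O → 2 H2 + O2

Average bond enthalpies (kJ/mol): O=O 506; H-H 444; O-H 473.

Bonds broken (reactants):
  O-H: 4 × 473 = 1892
  Σ(broken) = 1892 kJ
Bonds formed (products):
  H-H: 2 × 444 = 888
  O=O: 1 × 506 = 506
  Σ(formed) = 1394 kJ
ΔH = Σ(broken) − Σ(formed) = 1892 − 1394 = +498 kJ

ΔH ≈ +498 kJ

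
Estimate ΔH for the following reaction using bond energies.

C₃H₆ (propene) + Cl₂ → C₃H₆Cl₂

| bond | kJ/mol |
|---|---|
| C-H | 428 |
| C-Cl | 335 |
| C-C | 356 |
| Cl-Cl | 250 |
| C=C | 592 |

Bonds broken (reactants):
  C-C: 1 × 356 = 356
  C-H: 6 × 428 = 2568
  C=C: 1 × 592 = 592
  Cl-Cl: 1 × 250 = 250
  Σ(broken) = 3766 kJ
Bonds formed (products):
  C-C: 2 × 356 = 712
  C-Cl: 2 × 335 = 670
  C-H: 6 × 428 = 2568
  Σ(formed) = 3950 kJ
ΔH = Σ(broken) − Σ(formed) = 3766 − 3950 = −184 kJ

ΔH ≈ −184 kJ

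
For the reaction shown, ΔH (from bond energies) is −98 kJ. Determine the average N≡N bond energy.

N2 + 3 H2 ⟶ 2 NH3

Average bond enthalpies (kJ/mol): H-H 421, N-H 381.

Let D be the N≡N bond energy.
Σ(broken) = 3×421 + 1×D = 1263 + D
Σ(formed) = 6×381 = 2286
ΔH = Σ(broken) − Σ(formed) = (1263 + D) − (2286) = −1023 + D
Setting this equal to −98 kJ gives D = 925 kJ/mol.

D(N≡N) ≈ 925 kJ/mol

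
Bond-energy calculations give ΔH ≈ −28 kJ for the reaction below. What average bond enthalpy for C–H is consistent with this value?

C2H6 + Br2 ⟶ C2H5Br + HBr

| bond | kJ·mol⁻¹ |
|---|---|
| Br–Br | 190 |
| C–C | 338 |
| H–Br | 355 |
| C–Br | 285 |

D(C–H) ≈ 422 kJ/mol

Let D be the C–H bond energy.
Σ(broken) = 1×190 + 1×338 + 6×D = 528 + 6D
Σ(formed) = 1×285 + 1×338 + 5×D + 1×355 = 978 + 5D
ΔH = Σ(broken) − Σ(formed) = (528 + 6D) − (978 + 5D) = −450 + D
Setting this equal to −28 kJ gives D = 422 kJ/mol.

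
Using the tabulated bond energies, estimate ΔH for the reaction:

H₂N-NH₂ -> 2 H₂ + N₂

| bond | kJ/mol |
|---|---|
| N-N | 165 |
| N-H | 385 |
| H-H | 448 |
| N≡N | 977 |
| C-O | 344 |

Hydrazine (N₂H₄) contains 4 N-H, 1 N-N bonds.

ΔH ≈ −168 kJ

Bonds broken (reactants):
  N-H: 4 × 385 = 1540
  N-N: 1 × 165 = 165
  Σ(broken) = 1705 kJ
Bonds formed (products):
  H-H: 2 × 448 = 896
  N≡N: 1 × 977 = 977
  Σ(formed) = 1873 kJ
ΔH = Σ(broken) − Σ(formed) = 1705 − 1873 = −168 kJ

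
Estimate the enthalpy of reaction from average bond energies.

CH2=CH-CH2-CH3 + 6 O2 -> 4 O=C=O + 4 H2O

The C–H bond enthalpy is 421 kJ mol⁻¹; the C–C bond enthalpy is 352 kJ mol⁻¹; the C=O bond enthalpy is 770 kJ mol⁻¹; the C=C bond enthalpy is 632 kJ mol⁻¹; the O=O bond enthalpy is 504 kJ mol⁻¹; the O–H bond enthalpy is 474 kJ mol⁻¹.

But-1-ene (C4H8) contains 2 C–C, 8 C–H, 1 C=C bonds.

ΔH ≈ −2224 kJ

Bonds broken (reactants):
  C–C: 2 × 352 = 704
  C–H: 8 × 421 = 3368
  C=C: 1 × 632 = 632
  O=O: 6 × 504 = 3024
  Σ(broken) = 7728 kJ
Bonds formed (products):
  C=O: 8 × 770 = 6160
  O–H: 8 × 474 = 3792
  Σ(formed) = 9952 kJ
ΔH = Σ(broken) − Σ(formed) = 7728 − 9952 = −2224 kJ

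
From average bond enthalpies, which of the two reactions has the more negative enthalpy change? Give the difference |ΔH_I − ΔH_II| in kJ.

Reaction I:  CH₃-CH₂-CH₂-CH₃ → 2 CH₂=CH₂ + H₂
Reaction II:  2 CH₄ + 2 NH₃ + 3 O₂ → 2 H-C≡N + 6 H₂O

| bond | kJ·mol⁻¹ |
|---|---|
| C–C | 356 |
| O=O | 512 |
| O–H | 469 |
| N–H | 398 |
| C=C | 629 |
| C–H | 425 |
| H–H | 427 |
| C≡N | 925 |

Reaction II, by 1237 kJ

Reaction I:
  Bonds broken (reactants):
    C–C: 3 × 356 = 1068
    C–H: 10 × 425 = 4250
    Σ(broken) = 5318 kJ
  Bonds formed (products):
    C–H: 8 × 425 = 3400
    C=C: 2 × 629 = 1258
    H–H: 1 × 427 = 427
    Σ(formed) = 5085 kJ
  ΔH_I = 5318 − 5085 = +233 kJ
Reaction II:
  Bonds broken (reactants):
    C–H: 8 × 425 = 3400
    N–H: 6 × 398 = 2388
    O=O: 3 × 512 = 1536
    Σ(broken) = 7324 kJ
  Bonds formed (products):
    C≡N: 2 × 925 = 1850
    C–H: 2 × 425 = 850
    O–H: 12 × 469 = 5628
    Σ(formed) = 8328 kJ
  ΔH_II = 7324 − 8328 = −1004 kJ
ΔH_I − ΔH_II = +1237 kJ, so reaction II has the more negative ΔH; |ΔH_I − ΔH_II| = 1237 kJ.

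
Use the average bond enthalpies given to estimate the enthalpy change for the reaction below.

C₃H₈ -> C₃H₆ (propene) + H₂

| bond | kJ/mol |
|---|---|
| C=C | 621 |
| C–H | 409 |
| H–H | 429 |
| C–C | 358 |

Bonds broken (reactants):
  C–C: 2 × 358 = 716
  C–H: 8 × 409 = 3272
  Σ(broken) = 3988 kJ
Bonds formed (products):
  C–C: 1 × 358 = 358
  C–H: 6 × 409 = 2454
  C=C: 1 × 621 = 621
  H–H: 1 × 429 = 429
  Σ(formed) = 3862 kJ
ΔH = Σ(broken) − Σ(formed) = 3988 − 3862 = +126 kJ

ΔH ≈ +126 kJ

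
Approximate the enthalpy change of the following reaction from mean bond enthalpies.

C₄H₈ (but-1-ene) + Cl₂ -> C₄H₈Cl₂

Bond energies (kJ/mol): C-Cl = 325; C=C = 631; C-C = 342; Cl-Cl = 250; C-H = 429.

Bonds broken (reactants):
  C-C: 2 × 342 = 684
  C-H: 8 × 429 = 3432
  C=C: 1 × 631 = 631
  Cl-Cl: 1 × 250 = 250
  Σ(broken) = 4997 kJ
Bonds formed (products):
  C-C: 3 × 342 = 1026
  C-Cl: 2 × 325 = 650
  C-H: 8 × 429 = 3432
  Σ(formed) = 5108 kJ
ΔH = Σ(broken) − Σ(formed) = 4997 − 5108 = −111 kJ

ΔH ≈ −111 kJ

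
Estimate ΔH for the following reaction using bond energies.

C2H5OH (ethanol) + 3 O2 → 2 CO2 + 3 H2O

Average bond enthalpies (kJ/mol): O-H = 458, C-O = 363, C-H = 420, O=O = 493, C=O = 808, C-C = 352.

ΔH ≈ −1228 kJ

Bonds broken (reactants):
  C-C: 1 × 352 = 352
  C-H: 5 × 420 = 2100
  C-O: 1 × 363 = 363
  O-H: 1 × 458 = 458
  O=O: 3 × 493 = 1479
  Σ(broken) = 4752 kJ
Bonds formed (products):
  C=O: 4 × 808 = 3232
  O-H: 6 × 458 = 2748
  Σ(formed) = 5980 kJ
ΔH = Σ(broken) − Σ(formed) = 4752 − 5980 = −1228 kJ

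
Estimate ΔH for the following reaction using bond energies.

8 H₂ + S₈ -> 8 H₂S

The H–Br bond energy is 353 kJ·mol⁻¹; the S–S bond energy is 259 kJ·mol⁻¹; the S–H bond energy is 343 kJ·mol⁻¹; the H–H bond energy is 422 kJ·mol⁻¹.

ΔH ≈ −40 kJ

Bonds broken (reactants):
  H–H: 8 × 422 = 3376
  S–S: 8 × 259 = 2072
  Σ(broken) = 5448 kJ
Bonds formed (products):
  S–H: 16 × 343 = 5488
  Σ(formed) = 5488 kJ
ΔH = Σ(broken) − Σ(formed) = 5448 − 5488 = −40 kJ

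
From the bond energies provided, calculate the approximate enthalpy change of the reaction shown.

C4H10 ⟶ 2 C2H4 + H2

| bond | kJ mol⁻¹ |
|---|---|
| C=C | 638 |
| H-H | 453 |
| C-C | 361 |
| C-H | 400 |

ΔH ≈ +154 kJ

Bonds broken (reactants):
  C-C: 3 × 361 = 1083
  C-H: 10 × 400 = 4000
  Σ(broken) = 5083 kJ
Bonds formed (products):
  C-H: 8 × 400 = 3200
  C=C: 2 × 638 = 1276
  H-H: 1 × 453 = 453
  Σ(formed) = 4929 kJ
ΔH = Σ(broken) − Σ(formed) = 5083 − 4929 = +154 kJ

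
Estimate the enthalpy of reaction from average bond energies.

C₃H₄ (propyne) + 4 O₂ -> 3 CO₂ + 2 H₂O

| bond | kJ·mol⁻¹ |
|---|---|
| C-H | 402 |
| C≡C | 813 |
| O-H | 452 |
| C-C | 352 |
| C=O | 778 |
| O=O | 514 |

ΔH ≈ −1647 kJ

Bonds broken (reactants):
  C≡C: 1 × 813 = 813
  C-C: 1 × 352 = 352
  C-H: 4 × 402 = 1608
  O=O: 4 × 514 = 2056
  Σ(broken) = 4829 kJ
Bonds formed (products):
  C=O: 6 × 778 = 4668
  O-H: 4 × 452 = 1808
  Σ(formed) = 6476 kJ
ΔH = Σ(broken) − Σ(formed) = 4829 − 6476 = −1647 kJ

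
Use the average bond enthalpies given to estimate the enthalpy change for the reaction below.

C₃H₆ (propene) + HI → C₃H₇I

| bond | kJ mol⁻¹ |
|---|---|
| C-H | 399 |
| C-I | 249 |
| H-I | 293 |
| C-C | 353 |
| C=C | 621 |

ΔH ≈ −87 kJ

Bonds broken (reactants):
  C-C: 1 × 353 = 353
  C-H: 6 × 399 = 2394
  C=C: 1 × 621 = 621
  H-I: 1 × 293 = 293
  Σ(broken) = 3661 kJ
Bonds formed (products):
  C-C: 2 × 353 = 706
  C-H: 7 × 399 = 2793
  C-I: 1 × 249 = 249
  Σ(formed) = 3748 kJ
ΔH = Σ(broken) − Σ(formed) = 3661 − 3748 = −87 kJ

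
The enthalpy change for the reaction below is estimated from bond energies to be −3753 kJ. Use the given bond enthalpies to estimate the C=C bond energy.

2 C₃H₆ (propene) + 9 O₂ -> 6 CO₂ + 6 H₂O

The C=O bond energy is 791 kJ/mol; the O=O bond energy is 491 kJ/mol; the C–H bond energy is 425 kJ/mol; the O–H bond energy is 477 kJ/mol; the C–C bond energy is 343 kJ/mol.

Let D be the C=C bond energy.
Σ(broken) = 2×343 + 12×425 + 2×D + 9×491 = 10205 + 2D
Σ(formed) = 12×791 + 12×477 = 15216
ΔH = Σ(broken) − Σ(formed) = (10205 + 2D) − (15216) = −5011 + 2D
Setting this equal to −3753 kJ gives 2D = 1258, so D = 629 kJ/mol.

D(C=C) ≈ 629 kJ/mol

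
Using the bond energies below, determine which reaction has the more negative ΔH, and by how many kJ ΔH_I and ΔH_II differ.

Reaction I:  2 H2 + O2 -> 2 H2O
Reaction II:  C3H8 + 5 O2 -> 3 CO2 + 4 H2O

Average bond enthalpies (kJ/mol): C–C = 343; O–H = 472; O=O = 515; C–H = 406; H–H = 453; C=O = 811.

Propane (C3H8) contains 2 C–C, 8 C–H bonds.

Reaction II, by 1666 kJ

Reaction I:
  Bonds broken (reactants):
    H–H: 2 × 453 = 906
    O=O: 1 × 515 = 515
    Σ(broken) = 1421 kJ
  Bonds formed (products):
    O–H: 4 × 472 = 1888
    Σ(formed) = 1888 kJ
  ΔH_I = 1421 − 1888 = −467 kJ
Reaction II:
  Bonds broken (reactants):
    C–C: 2 × 343 = 686
    C–H: 8 × 406 = 3248
    O=O: 5 × 515 = 2575
    Σ(broken) = 6509 kJ
  Bonds formed (products):
    C=O: 6 × 811 = 4866
    O–H: 8 × 472 = 3776
    Σ(formed) = 8642 kJ
  ΔH_II = 6509 − 8642 = −2133 kJ
ΔH_I − ΔH_II = +1666 kJ, so reaction II has the more negative ΔH; |ΔH_I − ΔH_II| = 1666 kJ.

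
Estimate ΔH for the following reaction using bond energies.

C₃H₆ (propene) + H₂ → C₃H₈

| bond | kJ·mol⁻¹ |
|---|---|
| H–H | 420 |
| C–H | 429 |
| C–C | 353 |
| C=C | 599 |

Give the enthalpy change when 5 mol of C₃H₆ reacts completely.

ΔH = −960 kJ

Bonds broken (reactants):
  C–C: 1 × 353 = 353
  C–H: 6 × 429 = 2574
  C=C: 1 × 599 = 599
  H–H: 1 × 420 = 420
  Σ(broken) = 3946 kJ
Bonds formed (products):
  C–C: 2 × 353 = 706
  C–H: 8 × 429 = 3432
  Σ(formed) = 4138 kJ
ΔH = Σ(broken) − Σ(formed) = 3946 − 4138 = −192 kJ
For 5× the reaction as written: 5 × (−192) = −960 kJ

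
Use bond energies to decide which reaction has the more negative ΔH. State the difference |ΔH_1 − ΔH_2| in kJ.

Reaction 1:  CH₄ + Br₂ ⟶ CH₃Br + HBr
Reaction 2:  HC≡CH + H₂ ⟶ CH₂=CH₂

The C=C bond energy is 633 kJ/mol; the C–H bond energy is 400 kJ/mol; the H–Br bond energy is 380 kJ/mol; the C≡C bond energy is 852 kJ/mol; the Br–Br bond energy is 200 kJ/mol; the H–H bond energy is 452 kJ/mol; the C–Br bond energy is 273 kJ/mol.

Reaction 1:
  Bonds broken (reactants):
    Br–Br: 1 × 200 = 200
    C–H: 4 × 400 = 1600
    Σ(broken) = 1800 kJ
  Bonds formed (products):
    C–Br: 1 × 273 = 273
    C–H: 3 × 400 = 1200
    H–Br: 1 × 380 = 380
    Σ(formed) = 1853 kJ
  ΔH_1 = 1800 − 1853 = −53 kJ
Reaction 2:
  Bonds broken (reactants):
    C≡C: 1 × 852 = 852
    C–H: 2 × 400 = 800
    H–H: 1 × 452 = 452
    Σ(broken) = 2104 kJ
  Bonds formed (products):
    C–H: 4 × 400 = 1600
    C=C: 1 × 633 = 633
    Σ(formed) = 2233 kJ
  ΔH_2 = 2104 − 2233 = −129 kJ
ΔH_1 − ΔH_2 = +76 kJ, so reaction 2 has the more negative ΔH; |ΔH_1 − ΔH_2| = 76 kJ.

Reaction 2, by 76 kJ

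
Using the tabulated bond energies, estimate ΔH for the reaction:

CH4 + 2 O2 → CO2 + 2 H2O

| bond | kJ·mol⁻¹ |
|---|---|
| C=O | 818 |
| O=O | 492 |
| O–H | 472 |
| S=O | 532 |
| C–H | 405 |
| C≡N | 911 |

Bonds broken (reactants):
  C–H: 4 × 405 = 1620
  O=O: 2 × 492 = 984
  Σ(broken) = 2604 kJ
Bonds formed (products):
  C=O: 2 × 818 = 1636
  O–H: 4 × 472 = 1888
  Σ(formed) = 3524 kJ
ΔH = Σ(broken) − Σ(formed) = 2604 − 3524 = −920 kJ

ΔH ≈ −920 kJ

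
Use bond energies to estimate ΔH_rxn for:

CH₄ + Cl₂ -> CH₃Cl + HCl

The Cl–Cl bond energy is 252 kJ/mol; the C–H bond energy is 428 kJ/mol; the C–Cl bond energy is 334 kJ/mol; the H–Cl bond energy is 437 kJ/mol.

Bonds broken (reactants):
  C–H: 4 × 428 = 1712
  Cl–Cl: 1 × 252 = 252
  Σ(broken) = 1964 kJ
Bonds formed (products):
  C–Cl: 1 × 334 = 334
  C–H: 3 × 428 = 1284
  H–Cl: 1 × 437 = 437
  Σ(formed) = 2055 kJ
ΔH = Σ(broken) − Σ(formed) = 1964 − 2055 = −91 kJ

ΔH ≈ −91 kJ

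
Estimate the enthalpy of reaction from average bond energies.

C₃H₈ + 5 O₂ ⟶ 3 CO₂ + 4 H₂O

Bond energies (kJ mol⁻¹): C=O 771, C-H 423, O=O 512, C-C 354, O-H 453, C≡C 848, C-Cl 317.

ΔH ≈ −1598 kJ

Bonds broken (reactants):
  C-C: 2 × 354 = 708
  C-H: 8 × 423 = 3384
  O=O: 5 × 512 = 2560
  Σ(broken) = 6652 kJ
Bonds formed (products):
  C=O: 6 × 771 = 4626
  O-H: 8 × 453 = 3624
  Σ(formed) = 8250 kJ
ΔH = Σ(broken) − Σ(formed) = 6652 − 8250 = −1598 kJ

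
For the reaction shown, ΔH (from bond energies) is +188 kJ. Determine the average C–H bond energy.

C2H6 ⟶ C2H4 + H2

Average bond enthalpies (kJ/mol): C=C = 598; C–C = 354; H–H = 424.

D(C–H) ≈ 428 kJ/mol

Let D be the C–H bond energy.
Σ(broken) = 1×354 + 6×D = 354 + 6D
Σ(formed) = 4×D + 1×598 + 1×424 = 1022 + 4D
ΔH = Σ(broken) − Σ(formed) = (354 + 6D) − (1022 + 4D) = −668 + 2D
Setting this equal to +188 kJ gives 2D = 856, so D = 428 kJ/mol.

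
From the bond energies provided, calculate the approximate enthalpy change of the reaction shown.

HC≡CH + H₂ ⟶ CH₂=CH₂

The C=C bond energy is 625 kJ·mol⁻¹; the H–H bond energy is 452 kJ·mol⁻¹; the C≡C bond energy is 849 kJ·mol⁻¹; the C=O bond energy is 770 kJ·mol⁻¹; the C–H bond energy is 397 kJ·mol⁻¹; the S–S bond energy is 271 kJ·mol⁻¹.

Bonds broken (reactants):
  C≡C: 1 × 849 = 849
  C–H: 2 × 397 = 794
  H–H: 1 × 452 = 452
  Σ(broken) = 2095 kJ
Bonds formed (products):
  C–H: 4 × 397 = 1588
  C=C: 1 × 625 = 625
  Σ(formed) = 2213 kJ
ΔH = Σ(broken) − Σ(formed) = 2095 − 2213 = −118 kJ

ΔH ≈ −118 kJ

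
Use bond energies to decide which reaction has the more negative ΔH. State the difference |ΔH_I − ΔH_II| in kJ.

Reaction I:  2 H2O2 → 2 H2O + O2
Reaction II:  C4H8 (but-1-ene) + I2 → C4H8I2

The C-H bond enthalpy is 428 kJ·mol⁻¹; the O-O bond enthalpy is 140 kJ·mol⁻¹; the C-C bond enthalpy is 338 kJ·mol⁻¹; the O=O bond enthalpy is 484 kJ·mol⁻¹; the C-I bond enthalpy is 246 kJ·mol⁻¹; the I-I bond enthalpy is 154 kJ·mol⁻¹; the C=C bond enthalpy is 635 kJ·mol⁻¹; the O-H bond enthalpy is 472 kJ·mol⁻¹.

Reaction I:
  Bonds broken (reactants):
    O-H: 4 × 472 = 1888
    O-O: 2 × 140 = 280
    Σ(broken) = 2168 kJ
  Bonds formed (products):
    O-H: 4 × 472 = 1888
    O=O: 1 × 484 = 484
    Σ(formed) = 2372 kJ
  ΔH_I = 2168 − 2372 = −204 kJ
Reaction II:
  Bonds broken (reactants):
    C-C: 2 × 338 = 676
    C-H: 8 × 428 = 3424
    C=C: 1 × 635 = 635
    I-I: 1 × 154 = 154
    Σ(broken) = 4889 kJ
  Bonds formed (products):
    C-C: 3 × 338 = 1014
    C-H: 8 × 428 = 3424
    C-I: 2 × 246 = 492
    Σ(formed) = 4930 kJ
  ΔH_II = 4889 − 4930 = −41 kJ
ΔH_I − ΔH_II = −163 kJ, so reaction I has the more negative ΔH; |ΔH_I − ΔH_II| = 163 kJ.

Reaction I, by 163 kJ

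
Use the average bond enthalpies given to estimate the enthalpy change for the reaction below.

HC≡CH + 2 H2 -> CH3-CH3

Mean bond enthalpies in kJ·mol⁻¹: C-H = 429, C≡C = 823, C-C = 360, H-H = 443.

ΔH ≈ −367 kJ

Bonds broken (reactants):
  C≡C: 1 × 823 = 823
  C-H: 2 × 429 = 858
  H-H: 2 × 443 = 886
  Σ(broken) = 2567 kJ
Bonds formed (products):
  C-C: 1 × 360 = 360
  C-H: 6 × 429 = 2574
  Σ(formed) = 2934 kJ
ΔH = Σ(broken) − Σ(formed) = 2567 − 2934 = −367 kJ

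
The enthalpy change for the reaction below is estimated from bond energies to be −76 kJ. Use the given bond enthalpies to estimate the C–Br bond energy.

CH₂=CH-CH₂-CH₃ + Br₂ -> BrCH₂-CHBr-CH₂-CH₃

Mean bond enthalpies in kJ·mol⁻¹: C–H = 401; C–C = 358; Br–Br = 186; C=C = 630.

D(C–Br) ≈ 267 kJ/mol

Let D be the C–Br bond energy.
Σ(broken) = 1×186 + 2×358 + 8×401 + 1×630 = 4740
Σ(formed) = 2×D + 3×358 + 8×401 = 4282 + 2D
ΔH = Σ(broken) − Σ(formed) = (4740) − (4282 + 2D) = +458 − 2D
Setting this equal to −76 kJ gives 2D = 534, so D = 267 kJ/mol.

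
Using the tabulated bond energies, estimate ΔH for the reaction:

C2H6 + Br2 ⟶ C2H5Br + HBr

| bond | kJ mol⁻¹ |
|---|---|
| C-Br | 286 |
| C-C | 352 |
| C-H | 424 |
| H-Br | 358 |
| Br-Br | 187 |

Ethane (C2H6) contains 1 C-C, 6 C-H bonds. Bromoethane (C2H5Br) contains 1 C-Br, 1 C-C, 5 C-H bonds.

ΔH ≈ −33 kJ

Bonds broken (reactants):
  Br-Br: 1 × 187 = 187
  C-C: 1 × 352 = 352
  C-H: 6 × 424 = 2544
  Σ(broken) = 3083 kJ
Bonds formed (products):
  C-Br: 1 × 286 = 286
  C-C: 1 × 352 = 352
  C-H: 5 × 424 = 2120
  H-Br: 1 × 358 = 358
  Σ(formed) = 3116 kJ
ΔH = Σ(broken) − Σ(formed) = 3083 − 3116 = −33 kJ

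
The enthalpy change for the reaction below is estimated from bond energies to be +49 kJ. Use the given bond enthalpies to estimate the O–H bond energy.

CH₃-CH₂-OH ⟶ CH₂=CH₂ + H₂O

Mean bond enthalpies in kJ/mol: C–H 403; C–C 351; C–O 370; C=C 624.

Let D be the O–H bond energy.
Σ(broken) = 1×351 + 5×403 + 1×370 + 1×D = 2736 + D
Σ(formed) = 4×403 + 1×624 + 2×D = 2236 + 2D
ΔH = Σ(broken) − Σ(formed) = (2736 + D) − (2236 + 2D) = +500 − D
Setting this equal to +49 kJ gives D = 451 kJ/mol.

D(O–H) ≈ 451 kJ/mol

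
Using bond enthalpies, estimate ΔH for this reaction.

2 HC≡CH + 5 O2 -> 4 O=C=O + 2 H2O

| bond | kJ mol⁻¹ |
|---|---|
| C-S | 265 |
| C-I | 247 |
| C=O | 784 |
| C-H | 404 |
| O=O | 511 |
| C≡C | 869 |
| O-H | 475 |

ΔH ≈ −2263 kJ

Bonds broken (reactants):
  C≡C: 2 × 869 = 1738
  C-H: 4 × 404 = 1616
  O=O: 5 × 511 = 2555
  Σ(broken) = 5909 kJ
Bonds formed (products):
  C=O: 8 × 784 = 6272
  O-H: 4 × 475 = 1900
  Σ(formed) = 8172 kJ
ΔH = Σ(broken) − Σ(formed) = 5909 − 8172 = −2263 kJ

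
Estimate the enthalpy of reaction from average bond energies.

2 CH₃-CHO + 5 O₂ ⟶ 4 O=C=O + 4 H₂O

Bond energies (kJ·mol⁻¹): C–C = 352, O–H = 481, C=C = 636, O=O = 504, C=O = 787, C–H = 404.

ΔH ≈ −2114 kJ

Bonds broken (reactants):
  C–C: 2 × 352 = 704
  C–H: 8 × 404 = 3232
  C=O: 2 × 787 = 1574
  O=O: 5 × 504 = 2520
  Σ(broken) = 8030 kJ
Bonds formed (products):
  C=O: 8 × 787 = 6296
  O–H: 8 × 481 = 3848
  Σ(formed) = 10144 kJ
ΔH = Σ(broken) − Σ(formed) = 8030 − 10144 = −2114 kJ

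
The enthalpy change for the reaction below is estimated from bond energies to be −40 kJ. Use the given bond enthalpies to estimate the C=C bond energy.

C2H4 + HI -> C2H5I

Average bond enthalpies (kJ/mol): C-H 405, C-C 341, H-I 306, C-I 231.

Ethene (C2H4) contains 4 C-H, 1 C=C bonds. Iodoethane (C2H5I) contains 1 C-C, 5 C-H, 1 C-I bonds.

D(C=C) ≈ 631 kJ/mol

Let D be the C=C bond energy.
Σ(broken) = 4×405 + 1×D + 1×306 = 1926 + D
Σ(formed) = 1×341 + 5×405 + 1×231 = 2597
ΔH = Σ(broken) − Σ(formed) = (1926 + D) − (2597) = −671 + D
Setting this equal to −40 kJ gives D = 631 kJ/mol.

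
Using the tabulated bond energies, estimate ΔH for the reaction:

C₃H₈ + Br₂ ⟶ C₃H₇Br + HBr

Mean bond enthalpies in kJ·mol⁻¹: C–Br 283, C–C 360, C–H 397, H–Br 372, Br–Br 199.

ΔH ≈ −59 kJ

Bonds broken (reactants):
  Br–Br: 1 × 199 = 199
  C–C: 2 × 360 = 720
  C–H: 8 × 397 = 3176
  Σ(broken) = 4095 kJ
Bonds formed (products):
  C–Br: 1 × 283 = 283
  C–C: 2 × 360 = 720
  C–H: 7 × 397 = 2779
  H–Br: 1 × 372 = 372
  Σ(formed) = 4154 kJ
ΔH = Σ(broken) − Σ(formed) = 4095 − 4154 = −59 kJ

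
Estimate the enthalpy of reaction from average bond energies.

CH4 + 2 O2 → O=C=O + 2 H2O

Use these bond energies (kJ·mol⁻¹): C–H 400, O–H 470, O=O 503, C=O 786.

Bonds broken (reactants):
  C–H: 4 × 400 = 1600
  O=O: 2 × 503 = 1006
  Σ(broken) = 2606 kJ
Bonds formed (products):
  C=O: 2 × 786 = 1572
  O–H: 4 × 470 = 1880
  Σ(formed) = 3452 kJ
ΔH = Σ(broken) − Σ(formed) = 2606 − 3452 = −846 kJ

ΔH ≈ −846 kJ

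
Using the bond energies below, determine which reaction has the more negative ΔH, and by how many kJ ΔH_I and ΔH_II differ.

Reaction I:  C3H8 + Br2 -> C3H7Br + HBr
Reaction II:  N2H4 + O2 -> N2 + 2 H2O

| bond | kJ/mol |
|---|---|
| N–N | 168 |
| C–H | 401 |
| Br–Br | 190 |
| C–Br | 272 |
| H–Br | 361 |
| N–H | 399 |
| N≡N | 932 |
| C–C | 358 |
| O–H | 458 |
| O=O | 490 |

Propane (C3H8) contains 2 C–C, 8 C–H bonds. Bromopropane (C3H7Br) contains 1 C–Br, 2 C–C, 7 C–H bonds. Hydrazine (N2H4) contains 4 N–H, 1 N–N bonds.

Reaction II, by 468 kJ

Reaction I:
  Bonds broken (reactants):
    Br–Br: 1 × 190 = 190
    C–C: 2 × 358 = 716
    C–H: 8 × 401 = 3208
    Σ(broken) = 4114 kJ
  Bonds formed (products):
    C–Br: 1 × 272 = 272
    C–C: 2 × 358 = 716
    C–H: 7 × 401 = 2807
    H–Br: 1 × 361 = 361
    Σ(formed) = 4156 kJ
  ΔH_I = 4114 − 4156 = −42 kJ
Reaction II:
  Bonds broken (reactants):
    N–H: 4 × 399 = 1596
    N–N: 1 × 168 = 168
    O=O: 1 × 490 = 490
    Σ(broken) = 2254 kJ
  Bonds formed (products):
    N≡N: 1 × 932 = 932
    O–H: 4 × 458 = 1832
    Σ(formed) = 2764 kJ
  ΔH_II = 2254 − 2764 = −510 kJ
ΔH_I − ΔH_II = +468 kJ, so reaction II has the more negative ΔH; |ΔH_I − ΔH_II| = 468 kJ.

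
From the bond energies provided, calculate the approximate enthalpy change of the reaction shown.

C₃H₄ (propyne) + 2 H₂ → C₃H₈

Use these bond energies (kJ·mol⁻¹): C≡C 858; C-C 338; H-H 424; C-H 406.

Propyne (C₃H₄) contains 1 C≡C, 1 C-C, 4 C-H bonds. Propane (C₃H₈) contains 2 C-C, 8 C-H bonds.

Bonds broken (reactants):
  C≡C: 1 × 858 = 858
  C-C: 1 × 338 = 338
  C-H: 4 × 406 = 1624
  H-H: 2 × 424 = 848
  Σ(broken) = 3668 kJ
Bonds formed (products):
  C-C: 2 × 338 = 676
  C-H: 8 × 406 = 3248
  Σ(formed) = 3924 kJ
ΔH = Σ(broken) − Σ(formed) = 3668 − 3924 = −256 kJ

ΔH ≈ −256 kJ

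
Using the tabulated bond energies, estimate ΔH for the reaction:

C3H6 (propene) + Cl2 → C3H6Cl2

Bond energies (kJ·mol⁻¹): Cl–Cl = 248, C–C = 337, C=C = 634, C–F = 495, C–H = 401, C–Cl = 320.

ΔH ≈ −95 kJ

Bonds broken (reactants):
  C–C: 1 × 337 = 337
  C–H: 6 × 401 = 2406
  C=C: 1 × 634 = 634
  Cl–Cl: 1 × 248 = 248
  Σ(broken) = 3625 kJ
Bonds formed (products):
  C–C: 2 × 337 = 674
  C–Cl: 2 × 320 = 640
  C–H: 6 × 401 = 2406
  Σ(formed) = 3720 kJ
ΔH = Σ(broken) − Σ(formed) = 3625 − 3720 = −95 kJ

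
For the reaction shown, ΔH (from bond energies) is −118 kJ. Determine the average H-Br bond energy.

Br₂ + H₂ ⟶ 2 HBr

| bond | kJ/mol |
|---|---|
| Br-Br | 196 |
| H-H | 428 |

Let D be the H-Br bond energy.
Σ(broken) = 1×196 + 1×428 = 624
Σ(formed) = 2×D = 2D
ΔH = Σ(broken) − Σ(formed) = (624) − (2D) = +624 − 2D
Setting this equal to −118 kJ gives 2D = 742, so D = 371 kJ/mol.

D(H-Br) ≈ 371 kJ/mol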